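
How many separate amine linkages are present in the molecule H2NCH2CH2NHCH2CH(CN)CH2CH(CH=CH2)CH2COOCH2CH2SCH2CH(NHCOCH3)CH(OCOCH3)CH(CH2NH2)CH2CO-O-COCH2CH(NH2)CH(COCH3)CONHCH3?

4

–NH2 on an sp³ carbon with no adjacent C=O → amine.
C–N–C with sp³ carbons and no adjacent C=O → amine (secondary).
pendant –C≡N: nitrile.
pendant –CH=CH2: C=C double bond → alkene.
–C(=O)–O–C with C on the carbonyl side → ester.
C–S–C linkage → sulfide (thioether).
pendant –NHC(=O)CH3: N bonded to a carbonyl → amide (not amine).
pendant –OC(=O)CH3: an acyloxy group → ester.
pendant –CH2NH2: N on sp³ C, no adjacent C=O → amine.
two acyl groups sharing one oxygen, –C(=O)–O–C(=O)– → anhydride.
–NH2 on an sp³ carbon with no adjacent C=O → amine.
pendant –COCH3: carbonyl C bonded to two carbons → ketone.
–C(=O)NHCH3: carbonyl C bonded to C and to N → amide (the N is not an amine).
Amine appears at: H2NCH2, CH2NHCH2, CH(CH2NH2), CH(NH2) → 4.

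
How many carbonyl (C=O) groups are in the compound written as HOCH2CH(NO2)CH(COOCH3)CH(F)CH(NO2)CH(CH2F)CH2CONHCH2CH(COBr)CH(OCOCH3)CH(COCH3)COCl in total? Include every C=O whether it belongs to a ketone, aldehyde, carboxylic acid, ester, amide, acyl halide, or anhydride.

6

CH(COOCH3): ester, 1 C=O (running total 1).
CH2CONHCH2: amide, 1 C=O (running total 2).
CH(COBr): acyl halide, 1 C=O (running total 3).
CH(OCOCH3): ester, 1 C=O (running total 4).
CH(COCH3): ketone, 1 C=O (running total 5).
COCl: acyl halide, 1 C=O (running total 6).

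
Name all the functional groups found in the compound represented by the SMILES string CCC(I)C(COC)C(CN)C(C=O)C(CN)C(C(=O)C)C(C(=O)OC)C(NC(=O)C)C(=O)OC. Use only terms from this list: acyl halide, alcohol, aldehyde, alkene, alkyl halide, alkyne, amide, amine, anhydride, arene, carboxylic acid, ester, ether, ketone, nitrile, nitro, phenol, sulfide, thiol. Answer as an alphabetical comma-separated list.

Taking each segment in turn:
  CH(I): halogen on an sp³ carbon → alkyl halide.
  CH(CH2OCH3): pendant –CH2OCH3: C–O–C linkage → ether.
  CH(CH2NH2): pendant –CH2NH2: N on sp³ C, no adjacent C=O → amine.
  CH(CHO): pendant –CHO: carbonyl C bonded to C and H → aldehyde.
  CH(CH2NH2): pendant –CH2NH2: N on sp³ C, no adjacent C=O → amine.
  CH(COCH3): pendant –COCH3: carbonyl C bonded to two carbons → ketone.
  CH(COOCH3): pendant –COOCH3: carbonyl C bonded to C and –OCH3 → ester.
  CH(NHCOCH3): pendant –NHC(=O)CH3: N bonded to a carbonyl → amide (not amine).
  COOCH3: –C(=O)OCH3: carbonyl C bonded to C and to –OCH3 → ester (not ketone + ether).

aldehyde, alkyl halide, amide, amine, ester, ether, ketone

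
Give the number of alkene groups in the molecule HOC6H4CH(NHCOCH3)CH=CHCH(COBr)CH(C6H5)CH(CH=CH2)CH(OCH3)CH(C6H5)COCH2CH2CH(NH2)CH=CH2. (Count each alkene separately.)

3

Working along the chain:
  HOC6H4: –OH attached directly to an aromatic ring → phenol (not alcohol); the ring itself is an arene.
  CH(NHCOCH3): pendant –NHC(=O)CH3: N bonded to a carbonyl → amide (not amine).
  CH=CH: C=C double bond → alkene.
  CH(COBr): pendant –C(=O)X: carbonyl C bonded to C and halogen → acyl halide.
  CH(C6H5): pendant –C6H5: benzene ring → arene.
  CH(CH=CH2): pendant –CH=CH2: C=C double bond → alkene.
  CH(OCH3): pendant –OCH3: C–O–C with sp³ C, no adjacent C=O → ether.
  CH(C6H5): pendant –C6H5: benzene ring → arene.
  CO: –C(=O)– with carbon on both sides → ketone.
  CH(NH2): –NH2 on an sp³ carbon with no adjacent C=O → amine.
  CH=CH2: C=C double bond → alkene.
Alkene appears at: CH=CH, CH(CH=CH2), CH=CH2 → 3.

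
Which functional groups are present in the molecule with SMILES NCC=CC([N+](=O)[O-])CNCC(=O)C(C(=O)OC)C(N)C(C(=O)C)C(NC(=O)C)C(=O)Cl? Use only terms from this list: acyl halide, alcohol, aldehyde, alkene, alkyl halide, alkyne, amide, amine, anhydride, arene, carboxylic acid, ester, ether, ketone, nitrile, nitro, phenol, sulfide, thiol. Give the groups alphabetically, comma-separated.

Taking each segment in turn:
  H2NCH2: –NH2 on an sp³ carbon with no adjacent C=O → amine.
  CH=CH: C=C double bond → alkene.
  CH(NO2): –NO2 on an sp³ carbon → nitro (the N=O is not a carbonyl).
  CH2NHCH2: C–N–C with sp³ carbons and no adjacent C=O → amine (secondary).
  CO: –C(=O)– with carbon on both sides → ketone.
  CH(COOCH3): pendant –COOCH3: carbonyl C bonded to C and –OCH3 → ester.
  CH(NH2): –NH2 on an sp³ carbon with no adjacent C=O → amine.
  CH(COCH3): pendant –COCH3: carbonyl C bonded to two carbons → ketone.
  CH(NHCOCH3): pendant –NHC(=O)CH3: N bonded to a carbonyl → amide (not amine).
  COCl: –C(=O)Cl: carbonyl C bonded to C and to a halogen → acyl halide (not alkyl halide).

acyl halide, alkene, amide, amine, ester, ketone, nitro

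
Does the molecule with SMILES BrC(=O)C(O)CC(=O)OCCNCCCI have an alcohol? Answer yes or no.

yes

Working along the chain:
  BrCO: –C(=O)Br: carbonyl C bonded to C and to a halogen → acyl halide (not alkyl halide).
  CH(OH): –OH on an sp³ carbon → alcohol (secondary).
  CH2COOCH2: –C(=O)–O–C with C on the carbonyl side → ester.
  CH2NHCH2: C–N–C with sp³ carbons and no adjacent C=O → amine (secondary).
  CH2I: halogen on an sp³ carbon → alkyl halide.
The CH(OH) segment supplies the alcohol: –OH on an sp³ carbon → alcohol (secondary).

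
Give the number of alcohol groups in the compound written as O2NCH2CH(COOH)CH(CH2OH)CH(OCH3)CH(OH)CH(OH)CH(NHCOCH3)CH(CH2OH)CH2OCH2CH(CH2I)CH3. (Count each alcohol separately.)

4

Reading the structure from left to right:
  O2NCH2: –NO2 on carbon → nitro group.
  CH(COOH): pendant –COOH: carbonyl C bonded to C and –OH → carboxylic acid.
  CH(CH2OH): pendant –CH2OH on an sp³ backbone C → alcohol.
  CH(OCH3): pendant –OCH3: C–O–C with sp³ C, no adjacent C=O → ether.
  CH(OH): –OH on an sp³ carbon → alcohol (secondary).
  CH(OH): –OH on an sp³ carbon → alcohol (secondary).
  CH(NHCOCH3): pendant –NHC(=O)CH3: N bonded to a carbonyl → amide (not amine).
  CH(CH2OH): pendant –CH2OH on an sp³ backbone C → alcohol.
  CH2OCH2: C–O–C with sp³ carbons on both sides and no adjacent C=O → ether.
  CH(CH2I): pendant –CH2X: halogen on sp³ carbon → alkyl halide.
Alcohol appears at: CH(CH2OH), CH(OH), CH(OH), CH(CH2OH) → 4.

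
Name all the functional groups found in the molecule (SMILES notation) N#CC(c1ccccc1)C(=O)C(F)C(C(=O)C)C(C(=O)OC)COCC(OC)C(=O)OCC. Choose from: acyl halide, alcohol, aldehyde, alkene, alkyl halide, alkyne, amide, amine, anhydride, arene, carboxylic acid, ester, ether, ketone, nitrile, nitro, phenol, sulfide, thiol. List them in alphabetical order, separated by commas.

alkyl halide, arene, ester, ether, ketone, nitrile

N≡C–: carbon triple-bonded to nitrogen → nitrile.
pendant –C6H5: benzene ring → arene.
–C(=O)– with carbon on both sides → ketone.
halogen on an sp³ carbon → alkyl halide.
pendant –COCH3: carbonyl C bonded to two carbons → ketone.
pendant –COOCH3: carbonyl C bonded to C and –OCH3 → ester.
C–O–C with sp³ carbons on both sides and no adjacent C=O → ether.
pendant –OCH3: C–O–C with sp³ C, no adjacent C=O → ether.
–C(=O)OCH2CH3: carbonyl C bonded to C and to –OEt → ester.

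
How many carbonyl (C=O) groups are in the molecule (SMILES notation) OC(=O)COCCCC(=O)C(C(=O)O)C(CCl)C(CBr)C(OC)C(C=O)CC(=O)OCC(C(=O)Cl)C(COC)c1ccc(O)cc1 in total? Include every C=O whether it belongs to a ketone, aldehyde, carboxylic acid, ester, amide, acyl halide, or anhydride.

HOOC: carboxylic acid, 1 C=O (running total 1).
CO: ketone, 1 C=O (running total 2).
CH(COOH): carboxylic acid, 1 C=O (running total 3).
CH(CHO): aldehyde, 1 C=O (running total 4).
CH2COOCH2: ester, 1 C=O (running total 5).
CH(COCl): acyl halide, 1 C=O (running total 6).

6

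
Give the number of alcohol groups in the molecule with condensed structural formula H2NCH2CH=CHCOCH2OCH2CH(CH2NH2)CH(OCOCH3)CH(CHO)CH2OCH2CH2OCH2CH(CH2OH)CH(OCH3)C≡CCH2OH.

2

–NH2 on an sp³ carbon with no adjacent C=O → amine.
C=C double bond → alkene.
–C(=O)– with carbon on both sides → ketone.
C–O–C with sp³ carbons on both sides and no adjacent C=O → ether.
pendant –CH2NH2: N on sp³ C, no adjacent C=O → amine.
pendant –OC(=O)CH3: an acyloxy group → ester.
pendant –CHO: carbonyl C bonded to C and H → aldehyde.
C–O–C with sp³ carbons on both sides and no adjacent C=O → ether.
C–O–C with sp³ carbons on both sides and no adjacent C=O → ether.
pendant –CH2OH on an sp³ backbone C → alcohol.
pendant –OCH3: C–O–C with sp³ C, no adjacent C=O → ether.
C≡C triple bond → alkyne.
–OH on an sp³ carbon → alcohol.
Alcohol appears at: CH(CH2OH), CH2OH → 2.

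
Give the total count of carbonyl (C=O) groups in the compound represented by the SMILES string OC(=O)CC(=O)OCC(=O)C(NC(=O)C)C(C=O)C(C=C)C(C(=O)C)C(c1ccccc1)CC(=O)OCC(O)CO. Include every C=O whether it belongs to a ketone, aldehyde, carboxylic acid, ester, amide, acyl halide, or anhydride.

7

HOOC: carboxylic acid, 1 C=O (running total 1).
CH2COOCH2: ester, 1 C=O (running total 2).
CO: ketone, 1 C=O (running total 3).
CH(NHCOCH3): amide, 1 C=O (running total 4).
CH(CHO): aldehyde, 1 C=O (running total 5).
CH(COCH3): ketone, 1 C=O (running total 6).
CH2COOCH2: ester, 1 C=O (running total 7).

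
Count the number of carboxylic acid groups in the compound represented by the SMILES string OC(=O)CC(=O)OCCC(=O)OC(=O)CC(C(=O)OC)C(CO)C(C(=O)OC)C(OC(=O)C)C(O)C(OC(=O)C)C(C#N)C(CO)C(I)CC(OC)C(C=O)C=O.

–COOH: carbonyl C bonded to –OH and C → carboxylic acid (the –OH is not a separate alcohol).
–C(=O)–O–C with C on the carbonyl side → ester.
two acyl groups sharing one oxygen, –C(=O)–O–C(=O)– → anhydride.
pendant –COOCH3: carbonyl C bonded to C and –OCH3 → ester.
pendant –CH2OH on an sp³ backbone C → alcohol.
pendant –COOCH3: carbonyl C bonded to C and –OCH3 → ester.
pendant –OC(=O)CH3: an acyloxy group → ester.
–OH on an sp³ carbon → alcohol (secondary).
pendant –OC(=O)CH3: an acyloxy group → ester.
pendant –C≡N: nitrile.
pendant –CH2OH on an sp³ backbone C → alcohol.
halogen on an sp³ carbon → alkyl halide.
pendant –OCH3: C–O–C with sp³ C, no adjacent C=O → ether.
pendant –CHO: carbonyl C bonded to C and H → aldehyde.
terminal –CHO: carbonyl C bonded to H and C → aldehyde.
Carboxylic acid appears at: HOOC → 1.

1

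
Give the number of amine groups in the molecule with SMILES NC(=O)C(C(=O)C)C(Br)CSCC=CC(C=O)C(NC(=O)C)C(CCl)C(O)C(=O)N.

0

–C(=O)NH2: carbonyl C bonded to C and to N → amide (the N is not a separate amine).
pendant –COCH3: carbonyl C bonded to two carbons → ketone.
halogen on an sp³ carbon → alkyl halide.
C–S–C linkage → sulfide (thioether).
C=C double bond → alkene.
pendant –CHO: carbonyl C bonded to C and H → aldehyde.
pendant –NHC(=O)CH3: N bonded to a carbonyl → amide (not amine).
pendant –CH2X: halogen on sp³ carbon → alkyl halide.
–OH on an sp³ carbon → alcohol (secondary).
–C(=O)NH2: carbonyl C bonded to C and to N → amide (the N is not a separate amine).
No segment is a amine: H2NCO is amide, not amine; CH(NHCOCH3) is amide, not amine; CONH2 is amide, not amine. → 0.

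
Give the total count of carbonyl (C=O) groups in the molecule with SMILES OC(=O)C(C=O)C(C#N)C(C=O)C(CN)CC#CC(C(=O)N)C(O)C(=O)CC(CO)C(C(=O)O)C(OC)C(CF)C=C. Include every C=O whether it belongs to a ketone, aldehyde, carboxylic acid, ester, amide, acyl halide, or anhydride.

HOOC: carboxylic acid, 1 C=O (running total 1).
CH(CHO): aldehyde, 1 C=O (running total 2).
CH(CHO): aldehyde, 1 C=O (running total 3).
CH(CONH2): amide, 1 C=O (running total 4).
CO: ketone, 1 C=O (running total 5).
CH(COOH): carboxylic acid, 1 C=O (running total 6).

6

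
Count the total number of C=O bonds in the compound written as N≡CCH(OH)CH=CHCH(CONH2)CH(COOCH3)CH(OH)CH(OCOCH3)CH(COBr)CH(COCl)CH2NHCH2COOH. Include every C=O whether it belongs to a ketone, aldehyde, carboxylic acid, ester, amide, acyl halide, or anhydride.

CH(CONH2): amide, 1 C=O (running total 1).
CH(COOCH3): ester, 1 C=O (running total 2).
CH(OCOCH3): ester, 1 C=O (running total 3).
CH(COBr): acyl halide, 1 C=O (running total 4).
CH(COCl): acyl halide, 1 C=O (running total 5).
COOH: carboxylic acid, 1 C=O (running total 6).

6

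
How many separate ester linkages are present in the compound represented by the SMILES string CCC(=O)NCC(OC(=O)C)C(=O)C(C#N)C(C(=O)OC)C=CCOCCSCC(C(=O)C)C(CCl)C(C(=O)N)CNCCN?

Reading the structure from left to right:
  CH2CONHCH2: –C(=O)–N– linkage → amide (the N is not an amine).
  CH(OCOCH3): pendant –OC(=O)CH3: an acyloxy group → ester.
  CO: –C(=O)– with carbon on both sides → ketone.
  CH(CN): pendant –C≡N: nitrile.
  CH(COOCH3): pendant –COOCH3: carbonyl C bonded to C and –OCH3 → ester.
  CH=CH: C=C double bond → alkene.
  CH2OCH2: C–O–C with sp³ carbons on both sides and no adjacent C=O → ether.
  CH2SCH2: C–S–C linkage → sulfide (thioether).
  CH(COCH3): pendant –COCH3: carbonyl C bonded to two carbons → ketone.
  CH(CH2Cl): pendant –CH2X: halogen on sp³ carbon → alkyl halide.
  CH(CONH2): pendant –CONH2: carbonyl C bonded to C and N → amide.
  CH2NHCH2: C–N–C with sp³ carbons and no adjacent C=O → amine (secondary).
  CH2NH2: –NH2 on an sp³ carbon with no adjacent C=O → amine.
Ester appears at: CH(OCOCH3), CH(COOCH3) → 2.

2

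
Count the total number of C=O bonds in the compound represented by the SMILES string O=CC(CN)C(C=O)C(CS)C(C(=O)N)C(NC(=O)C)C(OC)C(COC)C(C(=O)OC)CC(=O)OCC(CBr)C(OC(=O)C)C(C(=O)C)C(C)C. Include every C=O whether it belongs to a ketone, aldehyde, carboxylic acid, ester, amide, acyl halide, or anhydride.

8

OHC: aldehyde, 1 C=O (running total 1).
CH(CHO): aldehyde, 1 C=O (running total 2).
CH(CONH2): amide, 1 C=O (running total 3).
CH(NHCOCH3): amide, 1 C=O (running total 4).
CH(COOCH3): ester, 1 C=O (running total 5).
CH2COOCH2: ester, 1 C=O (running total 6).
CH(OCOCH3): ester, 1 C=O (running total 7).
CH(COCH3): ketone, 1 C=O (running total 8).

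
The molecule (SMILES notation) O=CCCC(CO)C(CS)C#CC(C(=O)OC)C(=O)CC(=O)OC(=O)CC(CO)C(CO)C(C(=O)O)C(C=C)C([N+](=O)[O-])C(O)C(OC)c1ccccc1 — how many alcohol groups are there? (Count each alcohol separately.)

4

Reading the structure from left to right:
  OHC: terminal –CHO: carbonyl C bonded to H and C → aldehyde.
  CH(CH2OH): pendant –CH2OH on an sp³ backbone C → alcohol.
  CH(CH2SH): pendant –CH2SH → thiol.
  C≡C: C≡C triple bond → alkyne.
  CH(COOCH3): pendant –COOCH3: carbonyl C bonded to C and –OCH3 → ester.
  CO: –C(=O)– with carbon on both sides → ketone.
  CH2CO-O-COCH2: two acyl groups sharing one oxygen, –C(=O)–O–C(=O)– → anhydride.
  CH(CH2OH): pendant –CH2OH on an sp³ backbone C → alcohol.
  CH(CH2OH): pendant –CH2OH on an sp³ backbone C → alcohol.
  CH(COOH): pendant –COOH: carbonyl C bonded to C and –OH → carboxylic acid.
  CH(CH=CH2): pendant –CH=CH2: C=C double bond → alkene.
  CH(NO2): –NO2 on an sp³ carbon → nitro (the N=O is not a carbonyl).
  CH(OH): –OH on an sp³ carbon → alcohol (secondary).
  CH(OCH3): pendant –OCH3: C–O–C with sp³ C, no adjacent C=O → ether.
  C6H5: –C6H5 phenyl ring → arene.
Alcohol appears at: CH(CH2OH), CH(CH2OH), CH(CH2OH), CH(OH) → 4.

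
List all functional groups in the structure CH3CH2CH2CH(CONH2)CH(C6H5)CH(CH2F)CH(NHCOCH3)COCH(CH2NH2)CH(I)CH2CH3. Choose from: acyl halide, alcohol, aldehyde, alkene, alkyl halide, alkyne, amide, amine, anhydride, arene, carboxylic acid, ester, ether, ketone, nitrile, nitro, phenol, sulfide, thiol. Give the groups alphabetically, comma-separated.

Working along the chain:
  CH(CONH2): pendant –CONH2: carbonyl C bonded to C and N → amide.
  CH(C6H5): pendant –C6H5: benzene ring → arene.
  CH(CH2F): pendant –CH2X: halogen on sp³ carbon → alkyl halide.
  CH(NHCOCH3): pendant –NHC(=O)CH3: N bonded to a carbonyl → amide (not amine).
  CO: –C(=O)– with carbon on both sides → ketone.
  CH(CH2NH2): pendant –CH2NH2: N on sp³ C, no adjacent C=O → amine.
  CH(I): halogen on an sp³ carbon → alkyl halide.

alkyl halide, amide, amine, arene, ketone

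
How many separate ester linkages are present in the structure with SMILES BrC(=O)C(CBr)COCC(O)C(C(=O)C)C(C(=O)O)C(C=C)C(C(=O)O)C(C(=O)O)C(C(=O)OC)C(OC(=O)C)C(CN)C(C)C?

2

Working along the chain:
  BrCO: –C(=O)Br: carbonyl C bonded to C and to a halogen → acyl halide (not alkyl halide).
  CH(CH2Br): pendant –CH2X: halogen on sp³ carbon → alkyl halide.
  CH2OCH2: C–O–C with sp³ carbons on both sides and no adjacent C=O → ether.
  CH(OH): –OH on an sp³ carbon → alcohol (secondary).
  CH(COCH3): pendant –COCH3: carbonyl C bonded to two carbons → ketone.
  CH(COOH): pendant –COOH: carbonyl C bonded to C and –OH → carboxylic acid.
  CH(CH=CH2): pendant –CH=CH2: C=C double bond → alkene.
  CH(COOH): pendant –COOH: carbonyl C bonded to C and –OH → carboxylic acid.
  CH(COOH): pendant –COOH: carbonyl C bonded to C and –OH → carboxylic acid.
  CH(COOCH3): pendant –COOCH3: carbonyl C bonded to C and –OCH3 → ester.
  CH(OCOCH3): pendant –OC(=O)CH3: an acyloxy group → ester.
  CH(CH2NH2): pendant –CH2NH2: N on sp³ C, no adjacent C=O → amine.
Ester appears at: CH(COOCH3), CH(OCOCH3) → 2.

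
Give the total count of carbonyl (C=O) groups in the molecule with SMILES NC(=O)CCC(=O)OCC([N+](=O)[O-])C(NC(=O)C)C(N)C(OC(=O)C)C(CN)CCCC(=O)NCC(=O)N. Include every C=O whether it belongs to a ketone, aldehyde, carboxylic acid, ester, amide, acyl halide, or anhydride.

6

H2NCO: amide, 1 C=O (running total 1).
CH2COOCH2: ester, 1 C=O (running total 2).
CH(NHCOCH3): amide, 1 C=O (running total 3).
CH(OCOCH3): ester, 1 C=O (running total 4).
CH2CONHCH2: amide, 1 C=O (running total 5).
CONH2: amide, 1 C=O (running total 6).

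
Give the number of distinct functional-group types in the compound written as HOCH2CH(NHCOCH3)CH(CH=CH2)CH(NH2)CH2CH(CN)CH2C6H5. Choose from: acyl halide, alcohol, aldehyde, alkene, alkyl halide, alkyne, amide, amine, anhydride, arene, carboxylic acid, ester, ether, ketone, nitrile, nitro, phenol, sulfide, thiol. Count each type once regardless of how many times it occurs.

Working along the chain:
  HOCH2: HO– on an sp³ carbon → alcohol.
  CH(NHCOCH3): pendant –NHC(=O)CH3: N bonded to a carbonyl → amide (not amine).
  CH(CH=CH2): pendant –CH=CH2: C=C double bond → alkene.
  CH(NH2): –NH2 on an sp³ carbon with no adjacent C=O → amine.
  CH(CN): pendant –C≡N: nitrile.
  C6H5: –C6H5 phenyl ring → arene.
Distinct types present: alcohol, alkene, amide, amine, arene, nitrile.

6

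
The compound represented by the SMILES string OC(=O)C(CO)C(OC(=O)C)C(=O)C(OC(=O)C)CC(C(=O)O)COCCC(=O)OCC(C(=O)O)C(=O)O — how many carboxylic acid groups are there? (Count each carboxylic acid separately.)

Reading the structure from left to right:
  HOOC: –COOH: carbonyl C bonded to –OH and C → carboxylic acid (the –OH is not a separate alcohol).
  CH(CH2OH): pendant –CH2OH on an sp³ backbone C → alcohol.
  CH(OCOCH3): pendant –OC(=O)CH3: an acyloxy group → ester.
  CO: –C(=O)– with carbon on both sides → ketone.
  CH(OCOCH3): pendant –OC(=O)CH3: an acyloxy group → ester.
  CH(COOH): pendant –COOH: carbonyl C bonded to C and –OH → carboxylic acid.
  CH2OCH2: C–O–C with sp³ carbons on both sides and no adjacent C=O → ether.
  CH2COOCH2: –C(=O)–O–C with C on the carbonyl side → ester.
  CH(COOH): pendant –COOH: carbonyl C bonded to C and –OH → carboxylic acid.
  COOH: –COOH: carbonyl C bonded to –OH and C → carboxylic acid (the –OH is not a separate alcohol).
Carboxylic acid appears at: HOOC, CH(COOH), CH(COOH), COOH → 4.

4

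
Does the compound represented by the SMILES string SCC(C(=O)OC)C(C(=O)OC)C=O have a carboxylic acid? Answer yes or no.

no

Working along the chain:
  HSCH2: –SH on an sp³ carbon → thiol.
  CH(COOCH3): pendant –COOCH3: carbonyl C bonded to C and –OCH3 → ester.
  CH(COOCH3): pendant –COOCH3: carbonyl C bonded to C and –OCH3 → ester.
  CHO: terminal –CHO: carbonyl C bonded to H and C → aldehyde.
In CH(COOCH3), the acyl oxygen is bonded to carbon (–O–C), not to H, so this is an ester.
The groups actually present are: aldehyde, ester, thiol.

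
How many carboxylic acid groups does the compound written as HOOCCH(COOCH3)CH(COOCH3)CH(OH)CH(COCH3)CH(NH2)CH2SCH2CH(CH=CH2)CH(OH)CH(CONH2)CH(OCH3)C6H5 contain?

1

Working along the chain:
  HOOC: –COOH: carbonyl C bonded to –OH and C → carboxylic acid (the –OH is not a separate alcohol).
  CH(COOCH3): pendant –COOCH3: carbonyl C bonded to C and –OCH3 → ester.
  CH(COOCH3): pendant –COOCH3: carbonyl C bonded to C and –OCH3 → ester.
  CH(OH): –OH on an sp³ carbon → alcohol (secondary).
  CH(COCH3): pendant –COCH3: carbonyl C bonded to two carbons → ketone.
  CH(NH2): –NH2 on an sp³ carbon with no adjacent C=O → amine.
  CH2SCH2: C–S–C linkage → sulfide (thioether).
  CH(CH=CH2): pendant –CH=CH2: C=C double bond → alkene.
  CH(OH): –OH on an sp³ carbon → alcohol (secondary).
  CH(CONH2): pendant –CONH2: carbonyl C bonded to C and N → amide.
  CH(OCH3): pendant –OCH3: C–O–C with sp³ C, no adjacent C=O → ether.
  C6H5: –C6H5 phenyl ring → arene.
Carboxylic acid appears at: HOOC → 1.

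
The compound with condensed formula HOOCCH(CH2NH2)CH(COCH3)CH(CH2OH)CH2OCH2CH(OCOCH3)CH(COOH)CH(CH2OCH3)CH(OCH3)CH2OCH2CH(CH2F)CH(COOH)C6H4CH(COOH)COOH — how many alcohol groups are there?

1

Working along the chain:
  HOOC: –COOH: carbonyl C bonded to –OH and C → carboxylic acid (the –OH is not a separate alcohol).
  CH(CH2NH2): pendant –CH2NH2: N on sp³ C, no adjacent C=O → amine.
  CH(COCH3): pendant –COCH3: carbonyl C bonded to two carbons → ketone.
  CH(CH2OH): pendant –CH2OH on an sp³ backbone C → alcohol.
  CH2OCH2: C–O–C with sp³ carbons on both sides and no adjacent C=O → ether.
  CH(OCOCH3): pendant –OC(=O)CH3: an acyloxy group → ester.
  CH(COOH): pendant –COOH: carbonyl C bonded to C and –OH → carboxylic acid.
  CH(CH2OCH3): pendant –CH2OCH3: C–O–C linkage → ether.
  CH(OCH3): pendant –OCH3: C–O–C with sp³ C, no adjacent C=O → ether.
  CH2OCH2: C–O–C with sp³ carbons on both sides and no adjacent C=O → ether.
  CH(CH2F): pendant –CH2X: halogen on sp³ carbon → alkyl halide.
  CH(COOH): pendant –COOH: carbonyl C bonded to C and –OH → carboxylic acid.
  C6H4: para-disubstituted benzene ring → arene.
  CH(COOH): pendant –COOH: carbonyl C bonded to C and –OH → carboxylic acid.
  COOH: –COOH: carbonyl C bonded to –OH and C → carboxylic acid (the –OH is not a separate alcohol).
Alcohol appears at: CH(CH2OH) → 1.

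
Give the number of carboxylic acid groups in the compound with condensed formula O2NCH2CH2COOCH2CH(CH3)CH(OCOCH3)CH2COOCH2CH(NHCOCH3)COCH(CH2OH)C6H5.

Taking each segment in turn:
  O2NCH2: –NO2 on carbon → nitro group.
  CH2COOCH2: –C(=O)–O–C with C on the carbonyl side → ester.
  CH(OCOCH3): pendant –OC(=O)CH3: an acyloxy group → ester.
  CH2COOCH2: –C(=O)–O–C with C on the carbonyl side → ester.
  CH(NHCOCH3): pendant –NHC(=O)CH3: N bonded to a carbonyl → amide (not amine).
  CO: –C(=O)– with carbon on both sides → ketone.
  CH(CH2OH): pendant –CH2OH on an sp³ backbone C → alcohol.
  C6H5: –C6H5 phenyl ring → arene.
No segment is a carboxylic acid: CH2COOCH2 is ester, not carboxylic acid; CH(OCOCH3) is ester, not carboxylic acid; CH2COOCH2 is ester, not carboxylic acid. → 0.

0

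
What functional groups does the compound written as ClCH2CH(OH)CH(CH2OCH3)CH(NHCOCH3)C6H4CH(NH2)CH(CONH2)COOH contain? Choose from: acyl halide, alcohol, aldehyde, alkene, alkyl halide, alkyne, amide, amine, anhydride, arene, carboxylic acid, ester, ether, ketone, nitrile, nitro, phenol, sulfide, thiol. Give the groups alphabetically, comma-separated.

alcohol, alkyl halide, amide, amine, arene, carboxylic acid, ether

Taking each segment in turn:
  ClCH2: halogen on an sp³ carbon → alkyl halide.
  CH(OH): –OH on an sp³ carbon → alcohol (secondary).
  CH(CH2OCH3): pendant –CH2OCH3: C–O–C linkage → ether.
  CH(NHCOCH3): pendant –NHC(=O)CH3: N bonded to a carbonyl → amide (not amine).
  C6H4: para-disubstituted benzene ring → arene.
  CH(NH2): –NH2 on an sp³ carbon with no adjacent C=O → amine.
  CH(CONH2): pendant –CONH2: carbonyl C bonded to C and N → amide.
  COOH: –COOH: carbonyl C bonded to –OH and C → carboxylic acid (the –OH is not a separate alcohol).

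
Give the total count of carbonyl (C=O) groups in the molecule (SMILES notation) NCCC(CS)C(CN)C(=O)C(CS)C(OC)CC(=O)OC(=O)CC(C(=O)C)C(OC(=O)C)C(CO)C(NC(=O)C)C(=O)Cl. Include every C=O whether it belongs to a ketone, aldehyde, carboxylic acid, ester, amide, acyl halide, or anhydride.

7

CO: ketone, 1 C=O (running total 1).
CH2CO-O-COCH2: anhydride, 2 C=O (running total 3).
CH(COCH3): ketone, 1 C=O (running total 4).
CH(OCOCH3): ester, 1 C=O (running total 5).
CH(NHCOCH3): amide, 1 C=O (running total 6).
COCl: acyl halide, 1 C=O (running total 7).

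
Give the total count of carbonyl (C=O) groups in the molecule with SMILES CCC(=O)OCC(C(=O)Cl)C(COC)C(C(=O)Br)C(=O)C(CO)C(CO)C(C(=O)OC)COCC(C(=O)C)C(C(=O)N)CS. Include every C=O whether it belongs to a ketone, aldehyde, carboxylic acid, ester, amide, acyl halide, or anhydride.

CH2COOCH2: ester, 1 C=O (running total 1).
CH(COCl): acyl halide, 1 C=O (running total 2).
CH(COBr): acyl halide, 1 C=O (running total 3).
CO: ketone, 1 C=O (running total 4).
CH(COOCH3): ester, 1 C=O (running total 5).
CH(COCH3): ketone, 1 C=O (running total 6).
CH(CONH2): amide, 1 C=O (running total 7).

7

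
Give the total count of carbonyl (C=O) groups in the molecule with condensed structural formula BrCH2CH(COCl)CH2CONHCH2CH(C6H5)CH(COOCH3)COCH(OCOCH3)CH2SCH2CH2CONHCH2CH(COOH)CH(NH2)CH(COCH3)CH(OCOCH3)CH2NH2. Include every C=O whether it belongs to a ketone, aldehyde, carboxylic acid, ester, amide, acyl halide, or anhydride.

9

CH(COCl): acyl halide, 1 C=O (running total 1).
CH2CONHCH2: amide, 1 C=O (running total 2).
CH(COOCH3): ester, 1 C=O (running total 3).
CO: ketone, 1 C=O (running total 4).
CH(OCOCH3): ester, 1 C=O (running total 5).
CH2CONHCH2: amide, 1 C=O (running total 6).
CH(COOH): carboxylic acid, 1 C=O (running total 7).
CH(COCH3): ketone, 1 C=O (running total 8).
CH(OCOCH3): ester, 1 C=O (running total 9).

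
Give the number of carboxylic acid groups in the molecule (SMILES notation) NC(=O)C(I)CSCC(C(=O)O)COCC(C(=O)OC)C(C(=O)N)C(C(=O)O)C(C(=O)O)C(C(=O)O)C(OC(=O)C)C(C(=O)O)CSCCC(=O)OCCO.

5

–C(=O)NH2: carbonyl C bonded to C and to N → amide (the N is not a separate amine).
halogen on an sp³ carbon → alkyl halide.
C–S–C linkage → sulfide (thioether).
pendant –COOH: carbonyl C bonded to C and –OH → carboxylic acid.
C–O–C with sp³ carbons on both sides and no adjacent C=O → ether.
pendant –COOCH3: carbonyl C bonded to C and –OCH3 → ester.
pendant –CONH2: carbonyl C bonded to C and N → amide.
pendant –COOH: carbonyl C bonded to C and –OH → carboxylic acid.
pendant –COOH: carbonyl C bonded to C and –OH → carboxylic acid.
pendant –COOH: carbonyl C bonded to C and –OH → carboxylic acid.
pendant –OC(=O)CH3: an acyloxy group → ester.
pendant –COOH: carbonyl C bonded to C and –OH → carboxylic acid.
C–S–C linkage → sulfide (thioether).
–C(=O)–O–C with C on the carbonyl side → ester.
–OH on an sp³ carbon → alcohol.
Carboxylic acid appears at: CH(COOH), CH(COOH), CH(COOH), CH(COOH), CH(COOH) → 5.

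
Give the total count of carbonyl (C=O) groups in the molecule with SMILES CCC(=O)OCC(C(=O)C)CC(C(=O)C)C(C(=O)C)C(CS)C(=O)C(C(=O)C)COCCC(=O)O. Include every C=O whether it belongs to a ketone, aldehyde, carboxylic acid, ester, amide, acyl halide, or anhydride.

7

CH2COOCH2: ester, 1 C=O (running total 1).
CH(COCH3): ketone, 1 C=O (running total 2).
CH(COCH3): ketone, 1 C=O (running total 3).
CH(COCH3): ketone, 1 C=O (running total 4).
CO: ketone, 1 C=O (running total 5).
CH(COCH3): ketone, 1 C=O (running total 6).
COOH: carboxylic acid, 1 C=O (running total 7).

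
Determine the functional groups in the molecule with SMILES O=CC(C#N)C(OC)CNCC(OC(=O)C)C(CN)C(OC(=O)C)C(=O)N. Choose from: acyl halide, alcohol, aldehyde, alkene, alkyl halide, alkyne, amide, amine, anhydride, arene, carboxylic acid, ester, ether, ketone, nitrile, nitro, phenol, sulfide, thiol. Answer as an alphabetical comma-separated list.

terminal –CHO: carbonyl C bonded to H and C → aldehyde.
pendant –C≡N: nitrile.
pendant –OCH3: C–O–C with sp³ C, no adjacent C=O → ether.
C–N–C with sp³ carbons and no adjacent C=O → amine (secondary).
pendant –OC(=O)CH3: an acyloxy group → ester.
pendant –CH2NH2: N on sp³ C, no adjacent C=O → amine.
pendant –OC(=O)CH3: an acyloxy group → ester.
–C(=O)NH2: carbonyl C bonded to C and to N → amide (the N is not a separate amine).

aldehyde, amide, amine, ester, ether, nitrile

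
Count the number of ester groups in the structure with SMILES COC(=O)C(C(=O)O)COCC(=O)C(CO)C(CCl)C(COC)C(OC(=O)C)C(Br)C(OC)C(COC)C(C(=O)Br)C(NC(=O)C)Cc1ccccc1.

Working along the chain:
  CH3OOC: CH3O–C(=O)–: carbonyl C bonded to C and to –OCH3 → ester (not ketone + ether).
  CH(COOH): pendant –COOH: carbonyl C bonded to C and –OH → carboxylic acid.
  CH2OCH2: C–O–C with sp³ carbons on both sides and no adjacent C=O → ether.
  CO: –C(=O)– with carbon on both sides → ketone.
  CH(CH2OH): pendant –CH2OH on an sp³ backbone C → alcohol.
  CH(CH2Cl): pendant –CH2X: halogen on sp³ carbon → alkyl halide.
  CH(CH2OCH3): pendant –CH2OCH3: C–O–C linkage → ether.
  CH(OCOCH3): pendant –OC(=O)CH3: an acyloxy group → ester.
  CH(Br): halogen on an sp³ carbon → alkyl halide.
  CH(OCH3): pendant –OCH3: C–O–C with sp³ C, no adjacent C=O → ether.
  CH(CH2OCH3): pendant –CH2OCH3: C–O–C linkage → ether.
  CH(COBr): pendant –C(=O)X: carbonyl C bonded to C and halogen → acyl halide.
  CH(NHCOCH3): pendant –NHC(=O)CH3: N bonded to a carbonyl → amide (not amine).
  C6H5: –C6H5 phenyl ring → arene.
Ester appears at: CH3OOC, CH(OCOCH3) → 2.

2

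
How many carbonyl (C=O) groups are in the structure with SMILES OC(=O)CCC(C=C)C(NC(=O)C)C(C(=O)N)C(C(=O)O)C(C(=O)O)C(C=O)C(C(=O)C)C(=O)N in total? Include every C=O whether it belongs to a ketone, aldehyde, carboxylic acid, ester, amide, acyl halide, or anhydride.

HOOC: carboxylic acid, 1 C=O (running total 1).
CH(NHCOCH3): amide, 1 C=O (running total 2).
CH(CONH2): amide, 1 C=O (running total 3).
CH(COOH): carboxylic acid, 1 C=O (running total 4).
CH(COOH): carboxylic acid, 1 C=O (running total 5).
CH(CHO): aldehyde, 1 C=O (running total 6).
CH(COCH3): ketone, 1 C=O (running total 7).
CONH2: amide, 1 C=O (running total 8).

8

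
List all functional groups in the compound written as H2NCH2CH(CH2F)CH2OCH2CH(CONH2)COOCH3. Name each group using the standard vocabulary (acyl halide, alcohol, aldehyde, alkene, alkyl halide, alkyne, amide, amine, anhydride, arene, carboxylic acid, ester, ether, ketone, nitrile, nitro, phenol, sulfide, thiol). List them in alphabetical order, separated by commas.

–NH2 on an sp³ carbon with no adjacent C=O → amine.
pendant –CH2X: halogen on sp³ carbon → alkyl halide.
C–O–C with sp³ carbons on both sides and no adjacent C=O → ether.
pendant –CONH2: carbonyl C bonded to C and N → amide.
–C(=O)OCH3: carbonyl C bonded to C and to –OCH3 → ester (not ketone + ether).

alkyl halide, amide, amine, ester, ether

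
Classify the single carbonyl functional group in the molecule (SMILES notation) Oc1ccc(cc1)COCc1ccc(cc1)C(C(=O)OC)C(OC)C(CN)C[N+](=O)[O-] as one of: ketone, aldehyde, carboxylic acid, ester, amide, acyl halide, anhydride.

ester

The carbonyl is in the CH(COOCH3) segment: pendant –COOCH3: carbonyl C bonded to C and –OCH3 → ester.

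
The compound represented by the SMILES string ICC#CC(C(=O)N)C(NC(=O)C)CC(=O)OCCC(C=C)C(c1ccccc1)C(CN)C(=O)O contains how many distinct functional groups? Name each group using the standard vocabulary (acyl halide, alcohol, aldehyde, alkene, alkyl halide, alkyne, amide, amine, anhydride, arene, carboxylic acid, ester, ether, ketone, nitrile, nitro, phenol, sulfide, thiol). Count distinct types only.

halogen on an sp³ carbon → alkyl halide.
C≡C triple bond → alkyne.
pendant –CONH2: carbonyl C bonded to C and N → amide.
pendant –NHC(=O)CH3: N bonded to a carbonyl → amide (not amine).
–C(=O)–O–C with C on the carbonyl side → ester.
pendant –CH=CH2: C=C double bond → alkene.
pendant –C6H5: benzene ring → arene.
pendant –CH2NH2: N on sp³ C, no adjacent C=O → amine.
–COOH: carbonyl C bonded to –OH and C → carboxylic acid (the –OH is not a separate alcohol).
Distinct types present: alkene, alkyl halide, alkyne, amide, amine, arene, carboxylic acid, ester.

8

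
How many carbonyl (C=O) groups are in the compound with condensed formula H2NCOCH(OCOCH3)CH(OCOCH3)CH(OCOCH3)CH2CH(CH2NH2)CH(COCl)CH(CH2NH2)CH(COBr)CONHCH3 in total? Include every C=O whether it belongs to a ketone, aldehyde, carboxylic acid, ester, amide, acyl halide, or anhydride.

7

H2NCO: amide, 1 C=O (running total 1).
CH(OCOCH3): ester, 1 C=O (running total 2).
CH(OCOCH3): ester, 1 C=O (running total 3).
CH(OCOCH3): ester, 1 C=O (running total 4).
CH(COCl): acyl halide, 1 C=O (running total 5).
CH(COBr): acyl halide, 1 C=O (running total 6).
CONHCH3: amide, 1 C=O (running total 7).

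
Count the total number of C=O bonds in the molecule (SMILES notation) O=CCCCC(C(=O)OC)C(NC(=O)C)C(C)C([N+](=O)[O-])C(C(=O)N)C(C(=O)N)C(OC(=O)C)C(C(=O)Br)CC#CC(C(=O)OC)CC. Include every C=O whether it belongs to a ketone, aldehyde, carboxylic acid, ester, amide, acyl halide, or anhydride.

OHC: aldehyde, 1 C=O (running total 1).
CH(COOCH3): ester, 1 C=O (running total 2).
CH(NHCOCH3): amide, 1 C=O (running total 3).
CH(CONH2): amide, 1 C=O (running total 4).
CH(CONH2): amide, 1 C=O (running total 5).
CH(OCOCH3): ester, 1 C=O (running total 6).
CH(COBr): acyl halide, 1 C=O (running total 7).
CH(COOCH3): ester, 1 C=O (running total 8).

8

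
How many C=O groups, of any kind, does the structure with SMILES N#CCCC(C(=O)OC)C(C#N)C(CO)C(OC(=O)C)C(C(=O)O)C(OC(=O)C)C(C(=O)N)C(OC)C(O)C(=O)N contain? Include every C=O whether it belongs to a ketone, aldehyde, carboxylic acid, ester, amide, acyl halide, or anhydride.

CH(COOCH3): ester, 1 C=O (running total 1).
CH(OCOCH3): ester, 1 C=O (running total 2).
CH(COOH): carboxylic acid, 1 C=O (running total 3).
CH(OCOCH3): ester, 1 C=O (running total 4).
CH(CONH2): amide, 1 C=O (running total 5).
CONH2: amide, 1 C=O (running total 6).

6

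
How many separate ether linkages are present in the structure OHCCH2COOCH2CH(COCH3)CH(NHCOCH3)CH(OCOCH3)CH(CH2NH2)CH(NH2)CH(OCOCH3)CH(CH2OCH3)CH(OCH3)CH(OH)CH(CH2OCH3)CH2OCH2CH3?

Working along the chain:
  OHC: terminal –CHO: carbonyl C bonded to H and C → aldehyde.
  CH2COOCH2: –C(=O)–O–C with C on the carbonyl side → ester.
  CH(COCH3): pendant –COCH3: carbonyl C bonded to two carbons → ketone.
  CH(NHCOCH3): pendant –NHC(=O)CH3: N bonded to a carbonyl → amide (not amine).
  CH(OCOCH3): pendant –OC(=O)CH3: an acyloxy group → ester.
  CH(CH2NH2): pendant –CH2NH2: N on sp³ C, no adjacent C=O → amine.
  CH(NH2): –NH2 on an sp³ carbon with no adjacent C=O → amine.
  CH(OCOCH3): pendant –OC(=O)CH3: an acyloxy group → ester.
  CH(CH2OCH3): pendant –CH2OCH3: C–O–C linkage → ether.
  CH(OCH3): pendant –OCH3: C–O–C with sp³ C, no adjacent C=O → ether.
  CH(OH): –OH on an sp³ carbon → alcohol (secondary).
  CH(CH2OCH3): pendant –CH2OCH3: C–O–C linkage → ether.
  CH2OCH2: C–O–C with sp³ carbons on both sides and no adjacent C=O → ether.
Ether appears at: CH(CH2OCH3), CH(OCH3), CH(CH2OCH3), CH2OCH2 → 4.

4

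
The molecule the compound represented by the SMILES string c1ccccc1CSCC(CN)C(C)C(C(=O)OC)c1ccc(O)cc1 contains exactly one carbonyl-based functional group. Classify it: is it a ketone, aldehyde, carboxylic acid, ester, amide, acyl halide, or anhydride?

The carbonyl is in the CH(COOCH3) segment: pendant –COOCH3: carbonyl C bonded to C and –OCH3 → ester.

ester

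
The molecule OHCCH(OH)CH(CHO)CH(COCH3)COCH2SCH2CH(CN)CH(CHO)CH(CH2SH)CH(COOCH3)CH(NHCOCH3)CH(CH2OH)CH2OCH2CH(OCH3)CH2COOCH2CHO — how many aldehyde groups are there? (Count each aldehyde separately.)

Working along the chain:
  OHC: terminal –CHO: carbonyl C bonded to H and C → aldehyde.
  CH(OH): –OH on an sp³ carbon → alcohol (secondary).
  CH(CHO): pendant –CHO: carbonyl C bonded to C and H → aldehyde.
  CH(COCH3): pendant –COCH3: carbonyl C bonded to two carbons → ketone.
  CO: –C(=O)– with carbon on both sides → ketone.
  CH2SCH2: C–S–C linkage → sulfide (thioether).
  CH(CN): pendant –C≡N: nitrile.
  CH(CHO): pendant –CHO: carbonyl C bonded to C and H → aldehyde.
  CH(CH2SH): pendant –CH2SH → thiol.
  CH(COOCH3): pendant –COOCH3: carbonyl C bonded to C and –OCH3 → ester.
  CH(NHCOCH3): pendant –NHC(=O)CH3: N bonded to a carbonyl → amide (not amine).
  CH(CH2OH): pendant –CH2OH on an sp³ backbone C → alcohol.
  CH2OCH2: C–O–C with sp³ carbons on both sides and no adjacent C=O → ether.
  CH(OCH3): pendant –OCH3: C–O–C with sp³ C, no adjacent C=O → ether.
  CH2COOCH2: –C(=O)–O–C with C on the carbonyl side → ester.
  CHO: terminal –CHO: carbonyl C bonded to H and C → aldehyde.
Aldehyde appears at: OHC, CH(CHO), CH(CHO), CHO → 4.

4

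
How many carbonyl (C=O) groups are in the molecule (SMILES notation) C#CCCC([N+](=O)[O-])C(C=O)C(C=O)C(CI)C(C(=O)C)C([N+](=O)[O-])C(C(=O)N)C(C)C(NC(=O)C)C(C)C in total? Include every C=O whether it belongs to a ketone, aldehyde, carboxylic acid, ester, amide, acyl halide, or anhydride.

CH(CHO): aldehyde, 1 C=O (running total 1).
CH(CHO): aldehyde, 1 C=O (running total 2).
CH(COCH3): ketone, 1 C=O (running total 3).
CH(CONH2): amide, 1 C=O (running total 4).
CH(NHCOCH3): amide, 1 C=O (running total 5).

5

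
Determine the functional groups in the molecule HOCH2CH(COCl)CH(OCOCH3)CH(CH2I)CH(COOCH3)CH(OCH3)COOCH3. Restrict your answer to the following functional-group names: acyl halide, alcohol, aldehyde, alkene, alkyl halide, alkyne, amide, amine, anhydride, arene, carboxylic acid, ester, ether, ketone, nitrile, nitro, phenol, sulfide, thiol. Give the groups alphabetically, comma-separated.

acyl halide, alcohol, alkyl halide, ester, ether

Taking each segment in turn:
  HOCH2: HO– on an sp³ carbon → alcohol.
  CH(COCl): pendant –C(=O)X: carbonyl C bonded to C and halogen → acyl halide.
  CH(OCOCH3): pendant –OC(=O)CH3: an acyloxy group → ester.
  CH(CH2I): pendant –CH2X: halogen on sp³ carbon → alkyl halide.
  CH(COOCH3): pendant –COOCH3: carbonyl C bonded to C and –OCH3 → ester.
  CH(OCH3): pendant –OCH3: C–O–C with sp³ C, no adjacent C=O → ether.
  COOCH3: –C(=O)OCH3: carbonyl C bonded to C and to –OCH3 → ester (not ketone + ether).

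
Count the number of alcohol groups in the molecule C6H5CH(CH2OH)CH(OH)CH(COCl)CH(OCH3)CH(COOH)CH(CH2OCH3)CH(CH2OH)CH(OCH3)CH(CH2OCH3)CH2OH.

Taking each segment in turn:
  C6H5: C6H5– phenyl ring → arene.
  CH(CH2OH): pendant –CH2OH on an sp³ backbone C → alcohol.
  CH(OH): –OH on an sp³ carbon → alcohol (secondary).
  CH(COCl): pendant –C(=O)X: carbonyl C bonded to C and halogen → acyl halide.
  CH(OCH3): pendant –OCH3: C–O–C with sp³ C, no adjacent C=O → ether.
  CH(COOH): pendant –COOH: carbonyl C bonded to C and –OH → carboxylic acid.
  CH(CH2OCH3): pendant –CH2OCH3: C–O–C linkage → ether.
  CH(CH2OH): pendant –CH2OH on an sp³ backbone C → alcohol.
  CH(OCH3): pendant –OCH3: C–O–C with sp³ C, no adjacent C=O → ether.
  CH(CH2OCH3): pendant –CH2OCH3: C–O–C linkage → ether.
  CH2OH: –OH on an sp³ carbon → alcohol.
Alcohol appears at: CH(CH2OH), CH(OH), CH(CH2OH), CH2OH → 4.

4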